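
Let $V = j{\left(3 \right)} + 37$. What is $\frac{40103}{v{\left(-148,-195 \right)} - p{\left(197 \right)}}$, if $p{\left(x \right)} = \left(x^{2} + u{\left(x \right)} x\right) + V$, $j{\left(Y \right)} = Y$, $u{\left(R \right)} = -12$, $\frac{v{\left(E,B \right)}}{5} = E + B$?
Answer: $- \frac{40103}{38200} \approx -1.0498$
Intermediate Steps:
$v{\left(E,B \right)} = 5 B + 5 E$ ($v{\left(E,B \right)} = 5 \left(E + B\right) = 5 \left(B + E\right) = 5 B + 5 E$)
$V = 40$ ($V = 3 + 37 = 40$)
$p{\left(x \right)} = 40 + x^{2} - 12 x$ ($p{\left(x \right)} = \left(x^{2} - 12 x\right) + 40 = 40 + x^{2} - 12 x$)
$\frac{40103}{v{\left(-148,-195 \right)} - p{\left(197 \right)}} = \frac{40103}{\left(5 \left(-195\right) + 5 \left(-148\right)\right) - \left(40 + 197^{2} - 2364\right)} = \frac{40103}{\left(-975 - 740\right) - \left(40 + 38809 - 2364\right)} = \frac{40103}{-1715 - 36485} = \frac{40103}{-38200} = 40103 \left(- \frac{1}{38200}\right) = - \frac{40103}{38200}$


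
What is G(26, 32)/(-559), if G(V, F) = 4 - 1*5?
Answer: 1/559 ≈ 0.0017889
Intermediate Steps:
G(V, F) = -1 (G(V, F) = 4 - 5 = -1)
G(26, 32)/(-559) = -1/(-559) = -1*(-1/559) = 1/559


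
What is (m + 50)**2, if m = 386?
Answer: 190096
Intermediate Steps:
(m + 50)**2 = (386 + 50)**2 = 436**2 = 190096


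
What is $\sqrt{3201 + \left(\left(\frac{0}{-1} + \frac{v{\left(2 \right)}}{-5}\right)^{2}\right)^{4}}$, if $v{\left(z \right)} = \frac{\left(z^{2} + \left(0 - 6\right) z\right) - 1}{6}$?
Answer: $\frac{\sqrt{320100006561}}{10000} \approx 56.577$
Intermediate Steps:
$v{\left(z \right)} = - \frac{1}{6} - z + \frac{z^{2}}{6}$ ($v{\left(z \right)} = \left(\left(z^{2} + \left(0 - 6\right) z\right) - 1\right) \frac{1}{6} = \left(\left(z^{2} - 6 z\right) - 1\right) \frac{1}{6} = \left(-1 + z^{2} - 6 z\right) \frac{1}{6} = - \frac{1}{6} - z + \frac{z^{2}}{6}$)
$\sqrt{3201 + \left(\left(\frac{0}{-1} + \frac{v{\left(2 \right)}}{-5}\right)^{2}\right)^{4}} = \sqrt{3201 + \left(\left(\frac{0}{-1} + \frac{- \frac{1}{6} - 2 + \frac{2^{2}}{6}}{-5}\right)^{2}\right)^{4}} = \sqrt{3201 + \left(\left(0 \left(-1\right) + \left(- \frac{1}{6} - 2 + \frac{1}{6} \cdot 4\right) \left(- \frac{1}{5}\right)\right)^{2}\right)^{4}} = \sqrt{3201 + \left(\left(0 + \left(- \frac{1}{6} - 2 + \frac{2}{3}\right) \left(- \frac{1}{5}\right)\right)^{2}\right)^{4}} = \sqrt{3201 + \left(\left(0 - - \frac{3}{10}\right)^{2}\right)^{4}} = \sqrt{3201 + \left(\left(0 + \frac{3}{10}\right)^{2}\right)^{4}} = \sqrt{3201 + \left(\left(\frac{3}{10}\right)^{2}\right)^{4}} = \sqrt{3201 + \left(\frac{9}{100}\right)^{4}} = \sqrt{3201 + \frac{6561}{100000000}} = \sqrt{\frac{320100006561}{100000000}} = \frac{\sqrt{320100006561}}{10000}$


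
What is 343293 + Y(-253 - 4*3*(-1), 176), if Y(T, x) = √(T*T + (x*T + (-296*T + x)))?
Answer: 343293 + √87177 ≈ 3.4359e+5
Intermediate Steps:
Y(T, x) = √(x + T² - 296*T + T*x) (Y(T, x) = √(T² + (T*x + (x - 296*T))) = √(T² + (x - 296*T + T*x)) = √(x + T² - 296*T + T*x))
343293 + Y(-253 - 4*3*(-1), 176) = 343293 + √(176 + (-253 - 4*3*(-1))² - 296*(-253 - 4*3*(-1)) + (-253 - 4*3*(-1))*176) = 343293 + √(176 + (-253 - 12*(-1))² - 296*(-253 - 12*(-1)) + (-253 - 12*(-1))*176) = 343293 + √(176 + (-253 - 1*(-12))² - 296*(-253 - 1*(-12)) + (-253 - 1*(-12))*176) = 343293 + √(176 + (-253 + 12)² - 296*(-253 + 12) + (-253 + 12)*176) = 343293 + √(176 + (-241)² - 296*(-241) - 241*176) = 343293 + √(176 + 58081 + 71336 - 42416) = 343293 + √87177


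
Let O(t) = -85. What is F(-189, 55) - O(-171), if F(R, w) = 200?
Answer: 285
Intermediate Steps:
F(-189, 55) - O(-171) = 200 - 1*(-85) = 200 + 85 = 285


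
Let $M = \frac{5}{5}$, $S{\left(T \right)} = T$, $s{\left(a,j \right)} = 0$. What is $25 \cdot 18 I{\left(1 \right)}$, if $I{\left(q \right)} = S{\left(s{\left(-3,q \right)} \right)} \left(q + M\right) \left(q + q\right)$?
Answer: $0$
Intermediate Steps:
$M = 1$ ($M = 5 \cdot \frac{1}{5} = 1$)
$I{\left(q \right)} = 0$ ($I{\left(q \right)} = 0 \left(q + 1\right) \left(q + q\right) = 0 \left(1 + q\right) 2 q = 0 \cdot 2 q \left(1 + q\right) = 0$)
$25 \cdot 18 I{\left(1 \right)} = 25 \cdot 18 \cdot 0 = 450 \cdot 0 = 0$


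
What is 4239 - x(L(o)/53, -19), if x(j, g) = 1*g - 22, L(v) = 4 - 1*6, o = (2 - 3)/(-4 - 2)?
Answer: 4280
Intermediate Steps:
o = 1/6 (o = -1/(-6) = -1*(-1/6) = 1/6 ≈ 0.16667)
L(v) = -2 (L(v) = 4 - 6 = -2)
x(j, g) = -22 + g (x(j, g) = g - 22 = -22 + g)
4239 - x(L(o)/53, -19) = 4239 - (-22 - 19) = 4239 - 1*(-41) = 4239 + 41 = 4280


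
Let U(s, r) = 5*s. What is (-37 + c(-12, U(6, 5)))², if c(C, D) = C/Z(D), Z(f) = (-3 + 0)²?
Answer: 13225/9 ≈ 1469.4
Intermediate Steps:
Z(f) = 9 (Z(f) = (-3)² = 9)
c(C, D) = C/9
(-37 + c(-12, U(6, 5)))² = (-37 + (⅑)*(-12))² = (-37 - 4/3)² = (-115/3)² = 13225/9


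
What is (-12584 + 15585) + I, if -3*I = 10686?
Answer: -561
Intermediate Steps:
I = -3562 (I = -⅓*10686 = -3562)
(-12584 + 15585) + I = (-12584 + 15585) - 3562 = 3001 - 3562 = -561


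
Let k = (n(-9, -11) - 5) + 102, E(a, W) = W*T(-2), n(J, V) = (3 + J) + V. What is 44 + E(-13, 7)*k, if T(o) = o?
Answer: -1076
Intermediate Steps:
n(J, V) = 3 + J + V
E(a, W) = -2*W (E(a, W) = W*(-2) = -2*W)
k = 80 (k = ((3 - 9 - 11) - 5) + 102 = (-17 - 5) + 102 = -22 + 102 = 80)
44 + E(-13, 7)*k = 44 - 2*7*80 = 44 - 14*80 = 44 - 1120 = -1076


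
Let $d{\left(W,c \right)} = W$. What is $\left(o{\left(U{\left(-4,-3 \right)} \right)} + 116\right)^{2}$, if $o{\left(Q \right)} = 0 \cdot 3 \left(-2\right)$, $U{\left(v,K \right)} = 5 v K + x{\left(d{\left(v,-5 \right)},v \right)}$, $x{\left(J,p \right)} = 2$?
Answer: $13456$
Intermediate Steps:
$U{\left(v,K \right)} = 2 + 5 K v$ ($U{\left(v,K \right)} = 5 v K + 2 = 5 K v + 2 = 2 + 5 K v$)
$o{\left(Q \right)} = 0$ ($o{\left(Q \right)} = 0 \left(-2\right) = 0$)
$\left(o{\left(U{\left(-4,-3 \right)} \right)} + 116\right)^{2} = \left(0 + 116\right)^{2} = 116^{2} = 13456$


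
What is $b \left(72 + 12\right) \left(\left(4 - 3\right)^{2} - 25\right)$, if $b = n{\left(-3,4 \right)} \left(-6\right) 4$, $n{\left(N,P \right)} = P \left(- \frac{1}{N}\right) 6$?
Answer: $387072$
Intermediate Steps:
$n{\left(N,P \right)} = - \frac{6 P}{N}$ ($n{\left(N,P \right)} = - \frac{P}{N} 6 = - \frac{6 P}{N}$)
$b = -192$ ($b = \left(-6\right) 4 \frac{1}{-3} \left(-6\right) 4 = \left(-6\right) 4 \left(- \frac{1}{3}\right) \left(-6\right) 4 = 8 \left(-6\right) 4 = \left(-48\right) 4 = -192$)
$b \left(72 + 12\right) \left(\left(4 - 3\right)^{2} - 25\right) = - 192 \left(72 + 12\right) \left(\left(4 - 3\right)^{2} - 25\right) = - 192 \cdot 84 \left(1^{2} - 25\right) = - 192 \cdot 84 \left(1 - 25\right) = - 192 \cdot 84 \left(-24\right) = \left(-192\right) \left(-2016\right) = 387072$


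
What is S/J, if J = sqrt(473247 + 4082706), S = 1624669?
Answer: 1624669*sqrt(506217)/1518651 ≈ 761.16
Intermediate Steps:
J = 3*sqrt(506217) (J = sqrt(4555953) = 3*sqrt(506217) ≈ 2134.5)
S/J = 1624669/((3*sqrt(506217))) = 1624669*(sqrt(506217)/1518651) = 1624669*sqrt(506217)/1518651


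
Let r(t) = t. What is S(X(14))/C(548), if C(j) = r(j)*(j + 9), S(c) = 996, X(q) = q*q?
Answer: 249/76309 ≈ 0.0032630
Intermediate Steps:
X(q) = q**2
C(j) = j*(9 + j) (C(j) = j*(j + 9) = j*(9 + j))
S(X(14))/C(548) = 996/((548*(9 + 548))) = 996/((548*557)) = 996/305236 = 996*(1/305236) = 249/76309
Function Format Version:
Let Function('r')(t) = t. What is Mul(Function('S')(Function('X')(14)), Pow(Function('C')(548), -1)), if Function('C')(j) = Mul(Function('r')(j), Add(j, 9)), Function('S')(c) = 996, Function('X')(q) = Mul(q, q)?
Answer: Rational(249, 76309) ≈ 0.0032630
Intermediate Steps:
Function('X')(q) = Pow(q, 2)
Function('C')(j) = Mul(j, Add(9, j)) (Function('C')(j) = Mul(j, Add(j, 9)) = Mul(j, Add(9, j)))
Mul(Function('S')(Function('X')(14)), Pow(Function('C')(548), -1)) = Mul(996, Pow(Mul(548, Add(9, 548)), -1)) = Mul(996, Pow(Mul(548, 557), -1)) = Mul(996, Pow(305236, -1)) = Mul(996, Rational(1, 305236)) = Rational(249, 76309)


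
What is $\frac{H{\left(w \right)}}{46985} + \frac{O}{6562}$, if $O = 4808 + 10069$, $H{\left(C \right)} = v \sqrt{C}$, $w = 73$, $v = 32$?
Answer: $\frac{14877}{6562} + \frac{32 \sqrt{73}}{46985} \approx 2.273$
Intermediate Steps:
$H{\left(C \right)} = 32 \sqrt{C}$
$O = 14877$
$\frac{H{\left(w \right)}}{46985} + \frac{O}{6562} = \frac{32 \sqrt{73}}{46985} + \frac{14877}{6562} = \frac{14877}{6562} + \frac{32 \sqrt{73}}{46985}$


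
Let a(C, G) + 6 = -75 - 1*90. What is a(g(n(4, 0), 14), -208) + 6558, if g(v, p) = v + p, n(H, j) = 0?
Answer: 6387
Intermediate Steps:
g(v, p) = p + v
a(C, G) = -171 (a(C, G) = -6 + (-75 - 1*90) = -6 + (-75 - 90) = -6 - 165 = -171)
a(g(n(4, 0), 14), -208) + 6558 = -171 + 6558 = 6387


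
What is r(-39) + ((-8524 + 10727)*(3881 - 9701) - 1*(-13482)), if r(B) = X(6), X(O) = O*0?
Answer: -12807978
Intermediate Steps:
X(O) = 0
r(B) = 0
r(-39) + ((-8524 + 10727)*(3881 - 9701) - 1*(-13482)) = 0 + ((-8524 + 10727)*(3881 - 9701) - 1*(-13482)) = 0 + (2203*(-5820) + 13482) = 0 + (-12821460 + 13482) = 0 - 12807978 = -12807978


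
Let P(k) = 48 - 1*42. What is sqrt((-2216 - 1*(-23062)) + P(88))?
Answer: 2*sqrt(5213) ≈ 144.40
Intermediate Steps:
P(k) = 6 (P(k) = 48 - 42 = 6)
sqrt((-2216 - 1*(-23062)) + P(88)) = sqrt((-2216 - 1*(-23062)) + 6) = sqrt((-2216 + 23062) + 6) = sqrt(20846 + 6) = sqrt(20852) = 2*sqrt(5213)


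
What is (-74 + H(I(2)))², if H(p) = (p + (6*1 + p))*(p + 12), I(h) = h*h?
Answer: 22500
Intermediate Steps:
I(h) = h²
H(p) = (6 + 2*p)*(12 + p) (H(p) = (p + (6 + p))*(12 + p) = (6 + 2*p)*(12 + p))
(-74 + H(I(2)))² = (-74 + (72 + 2*(2²)² + 30*2²))² = (-74 + (72 + 2*4² + 30*4))² = (-74 + (72 + 2*16 + 120))² = (-74 + (72 + 32 + 120))² = (-74 + 224)² = 150² = 22500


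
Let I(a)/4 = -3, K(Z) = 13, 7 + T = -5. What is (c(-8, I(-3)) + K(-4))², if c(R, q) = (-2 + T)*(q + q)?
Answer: 121801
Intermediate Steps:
T = -12 (T = -7 - 5 = -12)
I(a) = -12 (I(a) = 4*(-3) = -12)
c(R, q) = -28*q (c(R, q) = (-2 - 12)*(q + q) = -28*q)
(c(-8, I(-3)) + K(-4))² = (-28*(-12) + 13)² = (336 + 13)² = 349² = 121801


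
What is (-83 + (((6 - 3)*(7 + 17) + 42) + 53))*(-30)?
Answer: -2520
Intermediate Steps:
(-83 + (((6 - 3)*(7 + 17) + 42) + 53))*(-30) = (-83 + ((3*24 + 42) + 53))*(-30) = (-83 + ((72 + 42) + 53))*(-30) = (-83 + (114 + 53))*(-30) = (-83 + 167)*(-30) = 84*(-30) = -2520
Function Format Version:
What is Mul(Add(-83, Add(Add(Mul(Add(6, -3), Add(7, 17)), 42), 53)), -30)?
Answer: -2520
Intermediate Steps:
Mul(Add(-83, Add(Add(Mul(Add(6, -3), Add(7, 17)), 42), 53)), -30) = Mul(Add(-83, Add(Add(Mul(3, 24), 42), 53)), -30) = Mul(Add(-83, Add(Add(72, 42), 53)), -30) = Mul(Add(-83, Add(114, 53)), -30) = Mul(Add(-83, 167), -30) = Mul(84, -30) = -2520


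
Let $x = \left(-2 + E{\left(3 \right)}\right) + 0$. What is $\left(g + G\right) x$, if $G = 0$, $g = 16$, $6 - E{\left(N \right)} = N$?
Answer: $16$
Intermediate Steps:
$E{\left(N \right)} = 6 - N$
$x = 1$ ($x = \left(-2 + \left(6 - 3\right)\right) + 0 = \left(-2 + 3\right) + 0 = 1 + 0 = 1$)
$\left(g + G\right) x = \left(16 + 0\right) 1 = 16 \cdot 1 = 16$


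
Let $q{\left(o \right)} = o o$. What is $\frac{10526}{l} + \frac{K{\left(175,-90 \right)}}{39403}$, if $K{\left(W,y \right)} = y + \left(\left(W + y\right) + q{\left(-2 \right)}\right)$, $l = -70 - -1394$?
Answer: $\frac{207377327}{26084786} \approx 7.9501$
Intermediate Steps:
$l = 1324$ ($l = -70 + 1394 = 1324$)
$q{\left(o \right)} = o^{2}$
$K{\left(W,y \right)} = 4 + W + 2 y$ ($K{\left(W,y \right)} = y + \left(\left(W + y\right) + \left(-2\right)^{2}\right) = y + \left(\left(W + y\right) + 4\right) = y + \left(4 + W + y\right) = 4 + W + 2 y$)
$\frac{10526}{l} + \frac{K{\left(175,-90 \right)}}{39403} = \frac{10526}{1324} + \frac{4 + 175 + 2 \left(-90\right)}{39403} = 10526 \cdot \frac{1}{1324} + \left(4 + 175 - 180\right) \frac{1}{39403} = \frac{5263}{662} - \frac{1}{39403} = \frac{207377327}{26084786}$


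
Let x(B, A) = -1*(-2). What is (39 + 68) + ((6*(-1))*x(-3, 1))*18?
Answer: -109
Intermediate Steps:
x(B, A) = 2
(39 + 68) + ((6*(-1))*x(-3, 1))*18 = (39 + 68) + ((6*(-1))*2)*18 = 107 - 6*2*18 = 107 - 12*18 = 107 - 216 = -109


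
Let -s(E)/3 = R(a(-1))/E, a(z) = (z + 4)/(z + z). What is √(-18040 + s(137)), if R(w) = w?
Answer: I*√1354368574/274 ≈ 134.31*I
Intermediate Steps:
a(z) = (4 + z)/(2*z) (a(z) = (4 + z)/((2*z)) = (4 + z)*(1/(2*z)) = (4 + z)/(2*z))
s(E) = 9/(2*E) (s(E) = -3*(½)*(4 - 1)/(-1)/E = -3*(½)*(-1)*3/E = -(-9)/(2*E) = 9/(2*E))
√(-18040 + s(137)) = √(-18040 + (9/2)/137) = √(-18040 + (9/2)*(1/137)) = √(-18040 + 9/274) = √(-4942951/274) = I*√1354368574/274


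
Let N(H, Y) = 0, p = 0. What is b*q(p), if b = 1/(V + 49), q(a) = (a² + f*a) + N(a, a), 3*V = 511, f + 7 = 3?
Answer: 0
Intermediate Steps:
f = -4 (f = -7 + 3 = -4)
V = 511/3 (V = (⅓)*511 = 511/3 ≈ 170.33)
q(a) = a² - 4*a (q(a) = (a² - 4*a) + 0 = a² - 4*a)
b = 3/658 (b = 1/(511/3 + 49) = 1/(658/3) = 3/658 ≈ 0.0045593)
b*q(p) = 3*(0*(-4 + 0))/658 = 3*(0*(-4))/658 = (3/658)*0 = 0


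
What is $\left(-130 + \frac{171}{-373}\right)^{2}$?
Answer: $\frac{2367892921}{139129} \approx 17019.0$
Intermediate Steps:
$\left(-130 + \frac{171}{-373}\right)^{2} = \left(-130 + 171 \left(- \frac{1}{373}\right)\right)^{2} = \left(-130 - \frac{171}{373}\right)^{2} = \left(- \frac{48661}{373}\right)^{2} = \frac{2367892921}{139129}$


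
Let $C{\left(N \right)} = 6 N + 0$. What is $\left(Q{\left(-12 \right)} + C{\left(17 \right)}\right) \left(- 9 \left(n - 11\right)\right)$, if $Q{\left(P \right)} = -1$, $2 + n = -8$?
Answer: $19089$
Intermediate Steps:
$n = -10$ ($n = -2 - 8 = -10$)
$C{\left(N \right)} = 6 N$
$\left(Q{\left(-12 \right)} + C{\left(17 \right)}\right) \left(- 9 \left(n - 11\right)\right) = \left(-1 + 6 \cdot 17\right) \left(- 9 \left(-10 - 11\right)\right) = \left(-1 + 102\right) \left(\left(-9\right) \left(-21\right)\right) = 101 \cdot 189 = 19089$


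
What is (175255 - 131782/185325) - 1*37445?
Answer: 3648500924/26475 ≈ 1.3781e+5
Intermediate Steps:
(175255 - 131782/185325) - 1*37445 = (175255 - 131782*1/185325) - 37445 = (175255 - 18826/26475) - 37445 = 4639857299/26475 - 37445 = 3648500924/26475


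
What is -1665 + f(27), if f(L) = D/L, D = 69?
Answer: -14962/9 ≈ -1662.4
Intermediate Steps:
f(L) = 69/L
-1665 + f(27) = -1665 + 69/27 = -1665 + 69*(1/27) = -1665 + 23/9 = -14962/9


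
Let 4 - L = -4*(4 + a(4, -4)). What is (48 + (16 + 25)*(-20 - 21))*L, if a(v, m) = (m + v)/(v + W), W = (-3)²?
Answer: -32660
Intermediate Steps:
W = 9
a(v, m) = (m + v)/(9 + v) (a(v, m) = (m + v)/(v + 9) = (m + v)/(9 + v))
L = 20 (L = 4 - (-4)*(4 + (-4 + 4)/(9 + 4)) = 4 - (-4)*(4 + 0/13) = 4 - (-4)*(4 + (1/13)*0) = 4 - (-4)*(4 + 0) = 4 - (-4)*4 = 4 - 1*(-16) = 4 + 16 = 20)
(48 + (16 + 25)*(-20 - 21))*L = (48 + (16 + 25)*(-20 - 21))*20 = (48 + 41*(-41))*20 = (48 - 1681)*20 = -1633*20 = -32660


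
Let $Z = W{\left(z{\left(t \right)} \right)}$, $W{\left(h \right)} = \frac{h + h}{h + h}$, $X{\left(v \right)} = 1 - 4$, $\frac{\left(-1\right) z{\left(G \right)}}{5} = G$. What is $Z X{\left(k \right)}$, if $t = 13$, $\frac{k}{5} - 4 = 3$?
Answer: $-3$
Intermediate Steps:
$k = 35$ ($k = 20 + 5 \cdot 3 = 20 + 15 = 35$)
$z{\left(G \right)} = - 5 G$
$X{\left(v \right)} = -3$ ($X{\left(v \right)} = 1 - 4 = -3$)
$W{\left(h \right)} = 1$ ($W{\left(h \right)} = \frac{2 h}{2 h} = 2 h \frac{1}{2 h} = 1$)
$Z = 1$
$Z X{\left(k \right)} = 1 \left(-3\right) = -3$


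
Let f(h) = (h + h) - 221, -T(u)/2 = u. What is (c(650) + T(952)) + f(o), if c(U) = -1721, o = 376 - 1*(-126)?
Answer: -2842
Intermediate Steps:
T(u) = -2*u
o = 502 (o = 376 + 126 = 502)
f(h) = -221 + 2*h (f(h) = 2*h - 221 = -221 + 2*h)
(c(650) + T(952)) + f(o) = (-1721 - 2*952) + (-221 + 2*502) = (-1721 - 1904) + (-221 + 1004) = -3625 + 783 = -2842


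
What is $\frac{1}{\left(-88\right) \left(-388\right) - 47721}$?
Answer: $- \frac{1}{13577} \approx -7.3654 \cdot 10^{-5}$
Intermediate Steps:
$\frac{1}{\left(-88\right) \left(-388\right) - 47721} = \frac{1}{34144 - 47721} = \frac{1}{-13577} = - \frac{1}{13577}$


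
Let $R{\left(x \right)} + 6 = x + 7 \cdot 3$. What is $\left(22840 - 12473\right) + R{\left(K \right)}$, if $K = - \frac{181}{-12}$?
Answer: $\frac{124765}{12} \approx 10397.0$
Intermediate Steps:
$K = \frac{181}{12}$ ($K = \left(-181\right) \left(- \frac{1}{12}\right) = \frac{181}{12} \approx 15.083$)
$R{\left(x \right)} = 15 + x$ ($R{\left(x \right)} = -6 + \left(x + 7 \cdot 3\right) = -6 + \left(x + 21\right) = -6 + \left(21 + x\right) = 15 + x$)
$\left(22840 - 12473\right) + R{\left(K \right)} = \left(22840 - 12473\right) + \left(15 + \frac{181}{12}\right) = 10367 + \frac{361}{12} = \frac{124765}{12}$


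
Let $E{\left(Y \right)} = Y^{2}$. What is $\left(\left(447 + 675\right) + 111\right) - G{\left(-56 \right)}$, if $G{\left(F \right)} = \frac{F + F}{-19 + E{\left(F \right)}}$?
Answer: $\frac{3843373}{3117} \approx 1233.0$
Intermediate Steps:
$G{\left(F \right)} = \frac{2 F}{-19 + F^{2}}$ ($G{\left(F \right)} = \frac{F + F}{-19 + F^{2}} = \frac{2 F}{-19 + F^{2}}$)
$\left(\left(447 + 675\right) + 111\right) - G{\left(-56 \right)} = \left(\left(447 + 675\right) + 111\right) - 2 \left(-56\right) \frac{1}{-19 + \left(-56\right)^{2}} = \left(1122 + 111\right) - 2 \left(-56\right) \frac{1}{-19 + 3136} = 1233 - 2 \left(-56\right) \frac{1}{3117} = 1233 - - \frac{112}{3117} = 1233 + \frac{112}{3117} = \frac{3843373}{3117}$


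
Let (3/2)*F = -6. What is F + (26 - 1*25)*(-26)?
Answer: -30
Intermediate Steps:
F = -4 (F = (2/3)*(-6) = -4)
F + (26 - 1*25)*(-26) = -4 + (26 - 1*25)*(-26) = -4 + (26 - 25)*(-26) = -4 + 1*(-26) = -4 - 26 = -30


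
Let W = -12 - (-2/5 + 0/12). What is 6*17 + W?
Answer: 452/5 ≈ 90.400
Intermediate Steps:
W = -58/5 (W = -12 - (-2*⅕ + 0*(1/12)) = -12 - (-⅖ + 0) = -12 - 1*(-⅖) = -12 + ⅖ = -58/5 ≈ -11.600)
6*17 + W = 6*17 - 58/5 = 102 - 58/5 = 452/5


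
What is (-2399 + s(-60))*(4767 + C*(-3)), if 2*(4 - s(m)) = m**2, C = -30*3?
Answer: -21130215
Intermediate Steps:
C = -90
s(m) = 4 - m**2/2
(-2399 + s(-60))*(4767 + C*(-3)) = (-2399 + (4 - 1/2*(-60)**2))*(4767 - 90*(-3)) = (-2399 + (4 - 1/2*3600))*(4767 + 270) = (-2399 + (4 - 1800))*5037 = (-2399 - 1796)*5037 = -4195*5037 = -21130215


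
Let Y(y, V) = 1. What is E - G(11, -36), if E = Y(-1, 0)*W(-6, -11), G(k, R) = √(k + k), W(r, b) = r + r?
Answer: -12 - √22 ≈ -16.690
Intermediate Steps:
W(r, b) = 2*r
G(k, R) = √2*√k (G(k, R) = √(2*k) = √2*√k)
E = -12 (E = 1*(2*(-6)) = 1*(-12) = -12)
E - G(11, -36) = -12 - √2*√11 = -12 - √22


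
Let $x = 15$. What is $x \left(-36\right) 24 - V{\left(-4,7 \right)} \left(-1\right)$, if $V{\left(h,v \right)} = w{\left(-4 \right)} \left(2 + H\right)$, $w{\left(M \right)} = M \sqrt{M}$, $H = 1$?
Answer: $-12960 - 24 i \approx -12960.0 - 24.0 i$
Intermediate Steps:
$w{\left(M \right)} = M^{\frac{3}{2}}$
$V{\left(h,v \right)} = - 24 i$ ($V{\left(h,v \right)} = \left(-4\right)^{\frac{3}{2}} \left(2 + 1\right) = - 8 i 3 = - 24 i$)
$x \left(-36\right) 24 - V{\left(-4,7 \right)} \left(-1\right) = 15 \left(-36\right) 24 - - 24 i \left(-1\right) = \left(-540\right) 24 - 24 i = -12960 - 24 i$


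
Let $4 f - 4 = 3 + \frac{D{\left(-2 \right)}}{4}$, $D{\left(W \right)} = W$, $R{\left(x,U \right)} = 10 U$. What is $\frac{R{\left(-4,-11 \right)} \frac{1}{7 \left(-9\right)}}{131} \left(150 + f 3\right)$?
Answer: $\frac{3245}{1572} \approx 2.0643$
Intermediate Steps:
$f = \frac{13}{8}$ ($f = 1 + \frac{3 - \frac{2}{4}}{4} = 1 + \frac{3 - \frac{1}{2}}{4} = 1 + \frac{1}{4} \cdot \frac{5}{2} = 1 + \frac{5}{8} = \frac{13}{8} \approx 1.625$)
$\frac{R{\left(-4,-11 \right)} \frac{1}{7 \left(-9\right)}}{131} \left(150 + f 3\right) = \frac{10 \left(-11\right) \frac{1}{7 \left(-9\right)}}{131} \left(150 + \frac{13}{8} \cdot 3\right) = - \frac{110}{-63} \cdot \frac{1}{131} \left(150 + \frac{39}{8}\right) = \left(-110\right) \left(- \frac{1}{63}\right) \frac{1}{131} \cdot \frac{1239}{8} = \frac{110}{63} \cdot \frac{1}{131} \cdot \frac{1239}{8} = \frac{110}{8253} \cdot \frac{1239}{8} = \frac{3245}{1572}$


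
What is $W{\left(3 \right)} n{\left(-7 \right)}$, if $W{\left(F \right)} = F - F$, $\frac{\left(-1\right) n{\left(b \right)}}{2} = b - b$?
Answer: $0$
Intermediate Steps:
$n{\left(b \right)} = 0$ ($n{\left(b \right)} = - 2 \left(b - b\right) = \left(-2\right) 0 = 0$)
$W{\left(F \right)} = 0$
$W{\left(3 \right)} n{\left(-7 \right)} = 0 \cdot 0 = 0$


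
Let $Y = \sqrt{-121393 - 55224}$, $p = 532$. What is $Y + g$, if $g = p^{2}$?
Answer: $283024 + i \sqrt{176617} \approx 2.8302 \cdot 10^{5} + 420.26 i$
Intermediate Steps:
$Y = i \sqrt{176617}$ ($Y = \sqrt{-176617} = i \sqrt{176617} \approx 420.26 i$)
$g = 283024$ ($g = 532^{2} = 283024$)
$Y + g = i \sqrt{176617} + 283024 = 283024 + i \sqrt{176617}$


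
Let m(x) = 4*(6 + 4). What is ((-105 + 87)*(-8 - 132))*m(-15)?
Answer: 100800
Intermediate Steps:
m(x) = 40 (m(x) = 4*10 = 40)
((-105 + 87)*(-8 - 132))*m(-15) = ((-105 + 87)*(-8 - 132))*40 = -18*(-140)*40 = 2520*40 = 100800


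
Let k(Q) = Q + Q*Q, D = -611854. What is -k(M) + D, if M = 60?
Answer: -615514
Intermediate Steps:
k(Q) = Q + Q²
-k(M) + D = -60*(1 + 60) - 611854 = -60*61 - 611854 = -1*3660 - 611854 = -3660 - 611854 = -615514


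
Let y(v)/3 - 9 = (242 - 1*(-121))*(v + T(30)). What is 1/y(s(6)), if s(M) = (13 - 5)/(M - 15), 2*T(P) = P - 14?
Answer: 1/7771 ≈ 0.00012868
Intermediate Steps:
T(P) = -7 + P/2 (T(P) = (P - 14)/2 = (-14 + P)/2 = -7 + P/2)
s(M) = 8/(-15 + M)
y(v) = 8739 + 1089*v (y(v) = 27 + 3*((242 - 1*(-121))*(v + (-7 + (1/2)*30))) = 27 + 3*((242 + 121)*(v + (-7 + 15))) = 27 + 3*(363*(v + 8)) = 27 + 3*(363*(8 + v)) = 27 + 3*(2904 + 363*v) = 27 + (8712 + 1089*v) = 8739 + 1089*v)
1/y(s(6)) = 1/(8739 + 1089*(8/(-15 + 6))) = 1/(8739 + 1089*(8/(-9))) = 1/(8739 + 1089*(8*(-1/9))) = 1/(8739 + 1089*(-8/9)) = 1/(8739 - 968) = 1/7771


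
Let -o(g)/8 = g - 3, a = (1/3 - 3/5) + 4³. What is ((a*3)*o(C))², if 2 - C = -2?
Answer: 58491904/25 ≈ 2.3397e+6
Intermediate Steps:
C = 4 (C = 2 - 1*(-2) = 2 + 2 = 4)
a = 956/15 (a = (1*(⅓) - 3*⅕) + 64 = (⅓ - ⅗) + 64 = -4/15 + 64 = 956/15 ≈ 63.733)
o(g) = 24 - 8*g (o(g) = -8*(g - 3) = -8*(-3 + g) = 24 - 8*g)
((a*3)*o(C))² = (((956/15)*3)*(24 - 8*4))² = (956*(24 - 32)/5)² = ((956/5)*(-8))² = (-7648/5)² = 58491904/25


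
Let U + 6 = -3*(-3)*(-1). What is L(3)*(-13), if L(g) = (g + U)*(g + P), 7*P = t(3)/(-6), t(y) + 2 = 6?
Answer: 3172/7 ≈ 453.14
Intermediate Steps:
U = -15 (U = -6 - 3*(-3)*(-1) = -6 + 9*(-1) = -6 - 9 = -15)
t(y) = 4 (t(y) = -2 + 6 = 4)
P = -2/21 (P = (4/(-6))/7 = (4*(-⅙))/7 = (⅐)*(-⅔) = -2/21 ≈ -0.095238)
L(g) = (-15 + g)*(-2/21 + g) (L(g) = (g - 15)*(g - 2/21) = (-15 + g)*(-2/21 + g))
L(3)*(-13) = (10/7 + 3² - 317/21*3)*(-13) = (10/7 + 9 - 317/7)*(-13) = -244/7*(-13) = 3172/7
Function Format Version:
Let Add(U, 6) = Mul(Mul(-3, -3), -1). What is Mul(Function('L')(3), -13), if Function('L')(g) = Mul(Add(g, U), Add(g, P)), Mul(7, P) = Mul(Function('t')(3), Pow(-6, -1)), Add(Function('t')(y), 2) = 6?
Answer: Rational(3172, 7) ≈ 453.14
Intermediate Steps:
U = -15 (U = Add(-6, Mul(Mul(-3, -3), -1)) = Add(-6, Mul(9, -1)) = Add(-6, -9) = -15)
Function('t')(y) = 4 (Function('t')(y) = Add(-2, 6) = 4)
P = Rational(-2, 21) (P = Mul(Rational(1, 7), Mul(4, Pow(-6, -1))) = Mul(Rational(1, 7), Mul(4, Rational(-1, 6))) = Mul(Rational(1, 7), Rational(-2, 3)) = Rational(-2, 21) ≈ -0.095238)
Function('L')(g) = Mul(Add(-15, g), Add(Rational(-2, 21), g)) (Function('L')(g) = Mul(Add(g, -15), Add(g, Rational(-2, 21))) = Mul(Add(-15, g), Add(Rational(-2, 21), g)))
Mul(Function('L')(3), -13) = Mul(Add(Rational(10, 7), Pow(3, 2), Mul(Rational(-317, 21), 3)), -13) = Mul(Add(Rational(10, 7), 9, Rational(-317, 7)), -13) = Mul(Rational(-244, 7), -13) = Rational(3172, 7)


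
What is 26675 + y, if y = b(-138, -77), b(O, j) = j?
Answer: 26598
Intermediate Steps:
y = -77
26675 + y = 26675 - 77 = 26598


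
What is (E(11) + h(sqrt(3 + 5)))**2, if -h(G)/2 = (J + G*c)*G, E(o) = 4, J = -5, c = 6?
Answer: 9264 - 3680*sqrt(2) ≈ 4059.7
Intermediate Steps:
h(G) = -2*G*(-5 + 6*G) (h(G) = -2*(-5 + G*6)*G = -2*(-5 + 6*G)*G = -2*G*(-5 + 6*G))
(E(11) + h(sqrt(3 + 5)))**2 = (4 + 2*sqrt(3 + 5)*(5 - 6*sqrt(3 + 5)))**2 = (4 + 2*sqrt(8)*(5 - 12*sqrt(2)))**2 = (4 + 2*(2*sqrt(2))*(5 - 12*sqrt(2)))**2 = (4 + 4*sqrt(2)*(5 - 12*sqrt(2)))**2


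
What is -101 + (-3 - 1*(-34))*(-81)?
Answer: -2612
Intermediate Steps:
-101 + (-3 - 1*(-34))*(-81) = -101 + (-3 + 34)*(-81) = -101 + 31*(-81) = -101 - 2511 = -2612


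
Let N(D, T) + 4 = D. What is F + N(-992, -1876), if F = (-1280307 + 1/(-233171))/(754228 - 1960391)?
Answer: -279818733478010/281242232873 ≈ -994.94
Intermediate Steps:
N(D, T) = -4 + D
F = 298530463498/281242232873 (F = (-1280307 - 1/233171)/(-1206163) = -298530463498/233171*(-1/1206163) = 298530463498/281242232873 ≈ 1.0615)
F + N(-992, -1876) = 298530463498/281242232873 + (-4 - 992) = 298530463498/281242232873 - 996 = -279818733478010/281242232873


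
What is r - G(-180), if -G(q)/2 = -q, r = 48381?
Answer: 48741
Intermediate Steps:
G(q) = 2*q (G(q) = -(-2)*q = 2*q)
r - G(-180) = 48381 - 2*(-180) = 48381 - 1*(-360) = 48381 + 360 = 48741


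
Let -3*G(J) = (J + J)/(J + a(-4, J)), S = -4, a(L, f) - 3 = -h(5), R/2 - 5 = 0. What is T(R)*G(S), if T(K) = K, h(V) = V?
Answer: -40/9 ≈ -4.4444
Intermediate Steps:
R = 10 (R = 10 + 2*0 = 10 + 0 = 10)
a(L, f) = -2 (a(L, f) = 3 - 1*5 = 3 - 5 = -2)
G(J) = -2*J/(3*(-2 + J)) (G(J) = -(J + J)/(3*(J - 2)) = -2*J/(3*(-2 + J)))
T(R)*G(S) = 10*(-2*(-4)/(-6 + 3*(-4))) = 10*(-2*(-4)/(-6 - 12)) = 10*(-2*(-4)/(-18)) = 10*(-2*(-4)*(-1/18)) = 10*(-4/9) = -40/9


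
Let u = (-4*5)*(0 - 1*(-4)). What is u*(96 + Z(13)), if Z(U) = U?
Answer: -8720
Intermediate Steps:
u = -80 (u = -20*(0 + 4) = -20*4 = -80)
u*(96 + Z(13)) = -80*(96 + 13) = -80*109 = -8720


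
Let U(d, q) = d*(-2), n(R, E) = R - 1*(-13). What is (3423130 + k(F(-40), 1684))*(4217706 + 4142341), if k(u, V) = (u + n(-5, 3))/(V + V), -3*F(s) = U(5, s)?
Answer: 144575750017400519/5052 ≈ 2.8618e+13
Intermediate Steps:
n(R, E) = 13 + R (n(R, E) = R + 13 = 13 + R)
U(d, q) = -2*d
F(s) = 10/3 (F(s) = -(-2)*5/3 = -1/3*(-10) = 10/3)
k(u, V) = (8 + u)/(2*V) (k(u, V) = (u + (13 - 5))/(V + V) = (u + 8)/((2*V)) = (8 + u)*(1/(2*V)) = (8 + u)/(2*V))
(3423130 + k(F(-40), 1684))*(4217706 + 4142341) = (3423130 + (1/2)*(8 + 10/3)/1684)*(4217706 + 4142341) = (3423130 + (1/2)*(1/1684)*(34/3))*8360047 = (3423130 + 17/5052)*8360047 = (17293652777/5052)*8360047 = 144575750017400519/5052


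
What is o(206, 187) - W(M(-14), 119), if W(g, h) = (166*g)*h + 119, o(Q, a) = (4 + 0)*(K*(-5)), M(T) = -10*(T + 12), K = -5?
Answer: -395099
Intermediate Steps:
M(T) = -120 - 10*T (M(T) = -10*(12 + T) = -120 - 10*T)
o(Q, a) = 100 (o(Q, a) = (4 + 0)*(-5*(-5)) = 4*25 = 100)
W(g, h) = 119 + 166*g*h (W(g, h) = 166*g*h + 119 = 119 + 166*g*h)
o(206, 187) - W(M(-14), 119) = 100 - (119 + 166*(-120 - 10*(-14))*119) = 100 - (119 + 166*(-120 + 140)*119) = 100 - (119 + 166*20*119) = 100 - (119 + 395080) = 100 - 1*395199 = 100 - 395199 = -395099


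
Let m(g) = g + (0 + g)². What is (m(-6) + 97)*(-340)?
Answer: -43180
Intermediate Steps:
m(g) = g + g²
(m(-6) + 97)*(-340) = (-6*(1 - 6) + 97)*(-340) = (-6*(-5) + 97)*(-340) = (30 + 97)*(-340) = 127*(-340) = -43180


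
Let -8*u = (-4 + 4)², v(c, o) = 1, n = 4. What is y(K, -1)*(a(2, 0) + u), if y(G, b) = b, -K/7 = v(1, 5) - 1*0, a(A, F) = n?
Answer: -4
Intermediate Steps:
u = 0 (u = -(-4 + 4)²/8 = -⅛*0² = -⅛*0 = 0)
a(A, F) = 4
K = -7 (K = -7*(1 - 1*0) = -7*(1 + 0) = -7*1 = -7)
y(K, -1)*(a(2, 0) + u) = -(4 + 0) = -1*4 = -4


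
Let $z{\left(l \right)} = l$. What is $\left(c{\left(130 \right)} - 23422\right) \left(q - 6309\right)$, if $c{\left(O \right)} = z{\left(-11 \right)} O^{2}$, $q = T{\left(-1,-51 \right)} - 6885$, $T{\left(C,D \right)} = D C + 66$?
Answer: $2737303794$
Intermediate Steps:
$T{\left(C,D \right)} = 66 + C D$ ($T{\left(C,D \right)} = C D + 66 = 66 + C D$)
$q = -6768$ ($q = \left(66 - -51\right) - 6885 = \left(66 + 51\right) - 6885 = 117 - 6885 = -6768$)
$c{\left(O \right)} = - 11 O^{2}$
$\left(c{\left(130 \right)} - 23422\right) \left(q - 6309\right) = \left(- 11 \cdot 130^{2} - 23422\right) \left(-6768 - 6309\right) = \left(\left(-11\right) 16900 - 23422\right) \left(-13077\right) = \left(-185900 - 23422\right) \left(-13077\right) = \left(-209322\right) \left(-13077\right) = 2737303794$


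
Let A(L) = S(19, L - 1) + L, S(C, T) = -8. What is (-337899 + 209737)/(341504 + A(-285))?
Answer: -128162/341211 ≈ -0.37561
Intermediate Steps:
A(L) = -8 + L
(-337899 + 209737)/(341504 + A(-285)) = (-337899 + 209737)/(341504 + (-8 - 285)) = -128162/(341504 - 293) = -128162/341211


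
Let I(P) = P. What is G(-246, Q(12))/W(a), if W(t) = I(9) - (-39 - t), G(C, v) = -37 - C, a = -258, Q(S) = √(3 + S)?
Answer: -209/210 ≈ -0.99524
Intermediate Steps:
W(t) = 48 + t (W(t) = 9 - (-39 - t) = 9 + (39 + t) = 48 + t)
G(-246, Q(12))/W(a) = (-37 - 1*(-246))/(48 - 258) = (-37 + 246)/(-210) = 209*(-1/210) = -209/210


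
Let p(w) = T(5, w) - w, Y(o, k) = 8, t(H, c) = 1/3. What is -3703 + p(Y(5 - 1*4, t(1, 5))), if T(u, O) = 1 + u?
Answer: -3705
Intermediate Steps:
t(H, c) = 1/3
p(w) = 6 - w (p(w) = (1 + 5) - w = 6 - w)
-3703 + p(Y(5 - 1*4, t(1, 5))) = -3703 + (6 - 1*8) = -3703 + (6 - 8) = -3703 - 2 = -3705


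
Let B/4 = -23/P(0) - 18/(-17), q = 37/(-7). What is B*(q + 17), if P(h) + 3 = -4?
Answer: 169576/833 ≈ 203.57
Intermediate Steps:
q = -37/7 (q = 37*(-⅐) = -37/7 ≈ -5.2857)
P(h) = -7 (P(h) = -3 - 4 = -7)
B = 2068/119 (B = 4*(-23/(-7) - 18/(-17)) = 4*(-23*(-⅐) - 18*(-1/17)) = 4*(23/7 + 18/17) = 4*(517/119) = 2068/119 ≈ 17.378)
B*(q + 17) = 2068*(-37/7 + 17)/119 = (2068/119)*(82/7) = 169576/833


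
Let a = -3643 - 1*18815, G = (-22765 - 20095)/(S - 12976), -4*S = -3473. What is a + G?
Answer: -1087491958/48431 ≈ -22454.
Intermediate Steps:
S = 3473/4 (S = -¼*(-3473) = 3473/4 ≈ 868.25)
G = 171440/48431 (G = (-22765 - 20095)/(3473/4 - 12976) = -42860/(-48431/4) = -42860*(-4/48431) = 171440/48431 ≈ 3.5399)
a = -22458 (a = -3643 - 18815 = -22458)
a + G = -22458 + 171440/48431 = -1087491958/48431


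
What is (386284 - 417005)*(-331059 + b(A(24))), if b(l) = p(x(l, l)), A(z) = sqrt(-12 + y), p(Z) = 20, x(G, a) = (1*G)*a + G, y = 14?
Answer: 10169849119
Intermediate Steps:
x(G, a) = G + G*a (x(G, a) = G*a + G = G + G*a)
A(z) = sqrt(2) (A(z) = sqrt(-12 + 14) = sqrt(2))
b(l) = 20
(386284 - 417005)*(-331059 + b(A(24))) = (386284 - 417005)*(-331059 + 20) = -30721*(-331039) = 10169849119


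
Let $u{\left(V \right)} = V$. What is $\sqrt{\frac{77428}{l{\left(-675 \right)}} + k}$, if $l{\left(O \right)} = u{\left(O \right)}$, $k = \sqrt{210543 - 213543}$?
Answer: $\frac{\sqrt{-232284 + 20250 i \sqrt{30}}}{45} \approx 2.4906 + 10.996 i$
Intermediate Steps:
$k = 10 i \sqrt{30}$ ($k = \sqrt{-3000} = 10 i \sqrt{30} \approx 54.772 i$)
$l{\left(O \right)} = O$
$\sqrt{\frac{77428}{l{\left(-675 \right)}} + k} = \sqrt{\frac{77428}{-675} + 10 i \sqrt{30}} = \sqrt{77428 \left(- \frac{1}{675}\right) + 10 i \sqrt{30}} = \sqrt{- \frac{77428}{675} + 10 i \sqrt{30}}$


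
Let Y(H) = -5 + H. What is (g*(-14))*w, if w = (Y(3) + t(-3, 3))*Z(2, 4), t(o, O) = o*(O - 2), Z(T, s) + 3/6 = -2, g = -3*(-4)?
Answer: -2100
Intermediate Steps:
g = 12
Z(T, s) = -5/2 (Z(T, s) = -½ - 2 = -5/2)
t(o, O) = o*(-2 + O)
w = 25/2 (w = ((-5 + 3) - 3*(-2 + 3))*(-5/2) = (-2 - 3*1)*(-5/2) = (-2 - 3)*(-5/2) = -5*(-5/2) = 25/2 ≈ 12.500)
(g*(-14))*w = (12*(-14))*(25/2) = -168*25/2 = -2100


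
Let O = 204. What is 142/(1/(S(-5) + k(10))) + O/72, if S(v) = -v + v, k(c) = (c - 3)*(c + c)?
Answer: 119297/6 ≈ 19883.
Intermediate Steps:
k(c) = 2*c*(-3 + c) (k(c) = (-3 + c)*(2*c) = 2*c*(-3 + c))
S(v) = 0
142/(1/(S(-5) + k(10))) + O/72 = 142/(1/(0 + 2*10*(-3 + 10))) + 204/72 = 142/(1/(0 + 2*10*7)) + 204*(1/72) = 142/(1/(0 + 140)) + 17/6 = 142/(1/140) + 17/6 = 142*140 + 17/6 = 19880 + 17/6 = 119297/6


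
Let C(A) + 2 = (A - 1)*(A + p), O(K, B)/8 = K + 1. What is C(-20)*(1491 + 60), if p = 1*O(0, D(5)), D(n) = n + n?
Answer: 387750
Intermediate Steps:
D(n) = 2*n
O(K, B) = 8 + 8*K (O(K, B) = 8*(K + 1) = 8*(1 + K) = 8 + 8*K)
p = 8 (p = 1*(8 + 8*0) = 1*(8 + 0) = 1*8 = 8)
C(A) = -2 + (-1 + A)*(8 + A) (C(A) = -2 + (A - 1)*(A + 8) = -2 + (-1 + A)*(8 + A))
C(-20)*(1491 + 60) = (-10 + (-20)**2 + 7*(-20))*(1491 + 60) = (-10 + 400 - 140)*1551 = 250*1551 = 387750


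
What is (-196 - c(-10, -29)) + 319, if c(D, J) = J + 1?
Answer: 151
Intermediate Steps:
c(D, J) = 1 + J
(-196 - c(-10, -29)) + 319 = (-196 - (1 - 29)) + 319 = (-196 - 1*(-28)) + 319 = (-196 + 28) + 319 = -168 + 319 = 151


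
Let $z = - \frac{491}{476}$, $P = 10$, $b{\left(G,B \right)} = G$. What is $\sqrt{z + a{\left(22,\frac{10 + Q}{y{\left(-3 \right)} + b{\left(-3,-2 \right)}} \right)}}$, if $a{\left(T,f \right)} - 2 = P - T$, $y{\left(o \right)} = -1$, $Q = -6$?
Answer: $\frac{i \sqrt{624869}}{238} \approx 3.3214 i$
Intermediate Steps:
$a{\left(T,f \right)} = 12 - T$ ($a{\left(T,f \right)} = 2 - \left(-10 + T\right) = 12 - T$)
$z = - \frac{491}{476}$ ($z = \left(-491\right) \frac{1}{476} = - \frac{491}{476} \approx -1.0315$)
$\sqrt{z + a{\left(22,\frac{10 + Q}{y{\left(-3 \right)} + b{\left(-3,-2 \right)}} \right)}} = \sqrt{- \frac{491}{476} + \left(12 - 22\right)} = \sqrt{- \frac{491}{476} - 10} = \sqrt{- \frac{5251}{476}} = \frac{i \sqrt{624869}}{238}$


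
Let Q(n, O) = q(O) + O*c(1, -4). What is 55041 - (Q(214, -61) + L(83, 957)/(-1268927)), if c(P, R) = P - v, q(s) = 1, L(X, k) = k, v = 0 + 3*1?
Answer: 6335175813/115357 ≈ 54918.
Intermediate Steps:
v = 3 (v = 0 + 3 = 3)
c(P, R) = -3 + P (c(P, R) = P - 1*3 = P - 3 = -3 + P)
Q(n, O) = 1 - 2*O (Q(n, O) = 1 + O*(-3 + 1) = 1 + O*(-2) = 1 - 2*O)
55041 - (Q(214, -61) + L(83, 957)/(-1268927)) = 55041 - ((1 - 2*(-61)) + 957/(-1268927)) = 55041 - ((1 + 122) + 957*(-1/1268927)) = 55041 - (123 - 87/115357) = 55041 - 1*14188824/115357 = 55041 - 14188824/115357 = 6335175813/115357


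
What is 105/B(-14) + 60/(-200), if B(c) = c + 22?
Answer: 513/40 ≈ 12.825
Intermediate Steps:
B(c) = 22 + c
105/B(-14) + 60/(-200) = 105/(22 - 14) + 60/(-200) = 105/8 + 60*(-1/200) = 105*(⅛) - 3/10 = 105/8 - 3/10 = 513/40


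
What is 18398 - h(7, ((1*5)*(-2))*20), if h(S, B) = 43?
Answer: 18355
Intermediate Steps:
18398 - h(7, ((1*5)*(-2))*20) = 18398 - 1*43 = 18398 - 43 = 18355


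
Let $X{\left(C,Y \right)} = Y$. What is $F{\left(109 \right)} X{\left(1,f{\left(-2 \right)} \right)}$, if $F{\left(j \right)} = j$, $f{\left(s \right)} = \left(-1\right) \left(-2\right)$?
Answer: $218$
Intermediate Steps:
$f{\left(s \right)} = 2$
$F{\left(109 \right)} X{\left(1,f{\left(-2 \right)} \right)} = 109 \cdot 2 = 218$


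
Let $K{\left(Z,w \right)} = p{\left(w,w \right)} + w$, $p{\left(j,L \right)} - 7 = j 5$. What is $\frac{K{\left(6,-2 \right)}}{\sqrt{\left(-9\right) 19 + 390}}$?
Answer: $- \frac{5 \sqrt{219}}{219} \approx -0.33787$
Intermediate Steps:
$p{\left(j,L \right)} = 7 + 5 j$ ($p{\left(j,L \right)} = 7 + j 5 = 7 + 5 j$)
$K{\left(Z,w \right)} = 7 + 6 w$ ($K{\left(Z,w \right)} = \left(7 + 5 w\right) + w = 7 + 6 w$)
$\frac{K{\left(6,-2 \right)}}{\sqrt{\left(-9\right) 19 + 390}} = \frac{7 + 6 \left(-2\right)}{\sqrt{\left(-9\right) 19 + 390}} = \frac{7 - 12}{\sqrt{-171 + 390}} = - \frac{5}{\sqrt{219}} = - 5 \frac{\sqrt{219}}{219} = - \frac{5 \sqrt{219}}{219}$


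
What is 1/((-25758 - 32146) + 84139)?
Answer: 1/26235 ≈ 3.8117e-5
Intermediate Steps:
1/((-25758 - 32146) + 84139) = 1/(-57904 + 84139) = 1/26235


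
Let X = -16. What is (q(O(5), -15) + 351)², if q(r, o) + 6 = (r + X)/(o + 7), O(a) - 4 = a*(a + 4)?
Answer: 7436529/64 ≈ 1.1620e+5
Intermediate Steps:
O(a) = 4 + a*(4 + a) (O(a) = 4 + a*(a + 4) = 4 + a*(4 + a))
q(r, o) = -6 + (-16 + r)/(7 + o) (q(r, o) = -6 + (r - 16)/(o + 7) = -6 + (-16 + r)/(7 + o))
(q(O(5), -15) + 351)² = ((-58 + (4 + 5² + 4*5) - 6*(-15))/(7 - 15) + 351)² = ((-58 + (4 + 25 + 20) + 90)/(-8) + 351)² = (-(-58 + 49 + 90)/8 + 351)² = (-⅛*81 + 351)² = (-81/8 + 351)² = (2727/8)² = 7436529/64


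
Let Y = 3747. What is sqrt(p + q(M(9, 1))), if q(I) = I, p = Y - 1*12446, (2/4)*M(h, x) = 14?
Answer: I*sqrt(8671) ≈ 93.118*I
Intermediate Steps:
M(h, x) = 28 (M(h, x) = 2*14 = 28)
p = -8699 (p = 3747 - 1*12446 = 3747 - 12446 = -8699)
sqrt(p + q(M(9, 1))) = sqrt(-8699 + 28) = sqrt(-8671) = I*sqrt(8671)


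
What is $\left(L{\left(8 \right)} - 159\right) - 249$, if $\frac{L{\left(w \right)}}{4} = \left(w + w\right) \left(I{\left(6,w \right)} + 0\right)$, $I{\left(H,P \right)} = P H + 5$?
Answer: $2984$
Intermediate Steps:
$I{\left(H,P \right)} = 5 + H P$ ($I{\left(H,P \right)} = H P + 5 = 5 + H P$)
$L{\left(w \right)} = 8 w \left(5 + 6 w\right)$ ($L{\left(w \right)} = 4 \left(w + w\right) \left(\left(5 + 6 w\right) + 0\right) = 4 \cdot 2 w \left(5 + 6 w\right) = 8 w \left(5 + 6 w\right)$)
$\left(L{\left(8 \right)} - 159\right) - 249 = \left(8 \cdot 8 \left(5 + 6 \cdot 8\right) - 159\right) - 249 = \left(8 \cdot 8 \left(5 + 48\right) - 159\right) - 249 = \left(8 \cdot 8 \cdot 53 - 159\right) - 249 = \left(3392 - 159\right) - 249 = 3233 - 249 = 2984$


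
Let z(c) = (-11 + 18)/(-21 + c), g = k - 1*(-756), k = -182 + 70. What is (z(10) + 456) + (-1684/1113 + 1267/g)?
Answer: 513413339/1126356 ≈ 455.82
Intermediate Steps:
k = -112
g = 644 (g = -112 - 1*(-756) = -112 + 756 = 644)
z(c) = 7/(-21 + c)
(z(10) + 456) + (-1684/1113 + 1267/g) = (7/(-21 + 10) + 456) + (-1684/1113 + 1267/644) = (7/(-11) + 456) + (-1684*1/1113 + 1267*(1/644)) = (7*(-1/11) + 456) + (-1684/1113 + 181/92) = (-7/11 + 456) + 46525/102396 = 5009/11 + 46525/102396 = 513413339/1126356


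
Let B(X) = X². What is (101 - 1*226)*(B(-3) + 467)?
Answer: -59500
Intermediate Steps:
(101 - 1*226)*(B(-3) + 467) = (101 - 1*226)*((-3)² + 467) = (101 - 226)*(9 + 467) = -125*476 = -59500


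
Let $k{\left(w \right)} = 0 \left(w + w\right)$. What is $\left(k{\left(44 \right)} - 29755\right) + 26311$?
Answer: $-3444$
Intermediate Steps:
$k{\left(w \right)} = 0$ ($k{\left(w \right)} = 0 \cdot 2 w = 0$)
$\left(k{\left(44 \right)} - 29755\right) + 26311 = \left(0 - 29755\right) + 26311 = -29755 + 26311 = -3444$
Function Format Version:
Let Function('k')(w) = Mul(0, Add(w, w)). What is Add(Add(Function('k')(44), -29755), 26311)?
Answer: -3444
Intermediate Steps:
Function('k')(w) = 0 (Function('k')(w) = Mul(0, Mul(2, w)) = 0)
Add(Add(Function('k')(44), -29755), 26311) = Add(Add(0, -29755), 26311) = Add(-29755, 26311) = -3444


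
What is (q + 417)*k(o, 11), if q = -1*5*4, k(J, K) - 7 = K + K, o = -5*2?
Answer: 11513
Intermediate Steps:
o = -10
k(J, K) = 7 + 2*K (k(J, K) = 7 + (K + K) = 7 + 2*K)
q = -20 (q = -5*4 = -20)
(q + 417)*k(o, 11) = (-20 + 417)*(7 + 2*11) = 397*(7 + 22) = 397*29 = 11513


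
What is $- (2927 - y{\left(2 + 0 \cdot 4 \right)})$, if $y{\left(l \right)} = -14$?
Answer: $-2941$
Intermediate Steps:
$- (2927 - y{\left(2 + 0 \cdot 4 \right)}) = - (2927 - -14) = - (2927 + 14) = \left(-1\right) 2941 = -2941$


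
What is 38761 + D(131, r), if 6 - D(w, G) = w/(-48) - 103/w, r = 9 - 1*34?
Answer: 243789001/6288 ≈ 38771.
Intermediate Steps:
r = -25 (r = 9 - 34 = -25)
D(w, G) = 6 + 103/w + w/48 (D(w, G) = 6 - (w/(-48) - 103/w) = 6 - (w*(-1/48) - 103/w) = 6 - (-w/48 - 103/w) = 6 - (-103/w - w/48) = 6 + (103/w + w/48) = 6 + 103/w + w/48)
38761 + D(131, r) = 38761 + (6 + 103/131 + (1/48)*131) = 38761 + (6 + 103*(1/131) + 131/48) = 38761 + (6 + 103/131 + 131/48) = 38761 + 59833/6288 = 243789001/6288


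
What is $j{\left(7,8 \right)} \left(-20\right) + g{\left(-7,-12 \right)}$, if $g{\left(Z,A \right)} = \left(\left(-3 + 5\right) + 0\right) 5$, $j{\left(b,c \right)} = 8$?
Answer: $-150$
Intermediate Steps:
$g{\left(Z,A \right)} = 10$ ($g{\left(Z,A \right)} = \left(2 + 0\right) 5 = 2 \cdot 5 = 10$)
$j{\left(7,8 \right)} \left(-20\right) + g{\left(-7,-12 \right)} = 8 \left(-20\right) + 10 = -160 + 10 = -150$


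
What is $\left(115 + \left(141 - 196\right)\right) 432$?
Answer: $25920$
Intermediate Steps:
$\left(115 + \left(141 - 196\right)\right) 432 = \left(115 - 55\right) 432 = 60 \cdot 432 = 25920$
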